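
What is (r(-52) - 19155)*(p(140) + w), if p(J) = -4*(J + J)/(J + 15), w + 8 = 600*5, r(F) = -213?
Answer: -1792082304/31 ≈ -5.7809e+7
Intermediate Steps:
w = 2992 (w = -8 + 600*5 = -8 + 3000 = 2992)
p(J) = -8*J/(15 + J) (p(J) = -4*2*J/(15 + J) = -8*J/(15 + J))
(r(-52) - 19155)*(p(140) + w) = (-213 - 19155)*(-8*140/(15 + 140) + 2992) = -19368*(-8*140/155 + 2992) = -19368*(-8*140*1/155 + 2992) = -19368*(-224/31 + 2992) = -19368*92528/31 = -1792082304/31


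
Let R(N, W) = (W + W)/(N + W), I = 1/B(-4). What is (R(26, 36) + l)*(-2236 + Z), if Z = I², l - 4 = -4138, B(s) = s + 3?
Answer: 286343730/31 ≈ 9.2369e+6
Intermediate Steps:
B(s) = 3 + s
l = -4134 (l = 4 - 4138 = -4134)
I = -1 (I = 1/(3 - 4) = 1/(-1) = -1)
R(N, W) = 2*W/(N + W) (R(N, W) = (2*W)/(N + W) = 2*W/(N + W))
Z = 1 (Z = (-1)² = 1)
(R(26, 36) + l)*(-2236 + Z) = (2*36/(26 + 36) - 4134)*(-2236 + 1) = (2*36/62 - 4134)*(-2235) = (2*36*(1/62) - 4134)*(-2235) = (36/31 - 4134)*(-2235) = -128118/31*(-2235) = 286343730/31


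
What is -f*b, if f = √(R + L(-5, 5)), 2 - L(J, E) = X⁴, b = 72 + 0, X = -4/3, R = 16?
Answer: -8*√1202 ≈ -277.36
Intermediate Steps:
X = -4/3 (X = -4*⅓ = -4/3 ≈ -1.3333)
b = 72
L(J, E) = -94/81 (L(J, E) = 2 - (-4/3)⁴ = 2 - 1*256/81 = 2 - 256/81 = -94/81)
f = √1202/9 (f = √(16 - 94/81) = √(1202/81) = √1202/9 ≈ 3.8522)
-f*b = -√1202/9*72 = -8*√1202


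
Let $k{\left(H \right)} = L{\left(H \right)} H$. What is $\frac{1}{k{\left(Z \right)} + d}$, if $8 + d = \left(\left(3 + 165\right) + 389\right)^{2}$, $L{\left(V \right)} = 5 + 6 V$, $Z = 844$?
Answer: $\frac{1}{4588477} \approx 2.1794 \cdot 10^{-7}$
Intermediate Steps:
$d = 310241$ ($d = -8 + \left(\left(3 + 165\right) + 389\right)^{2} = -8 + \left(168 + 389\right)^{2} = -8 + 557^{2} = -8 + 310249 = 310241$)
$k{\left(H \right)} = H \left(5 + 6 H\right)$ ($k{\left(H \right)} = \left(5 + 6 H\right) H = H \left(5 + 6 H\right)$)
$\frac{1}{k{\left(Z \right)} + d} = \frac{1}{844 \left(5 + 6 \cdot 844\right) + 310241} = \frac{1}{844 \left(5 + 5064\right) + 310241} = \frac{1}{844 \cdot 5069 + 310241} = \frac{1}{4278236 + 310241} = \frac{1}{4588477}$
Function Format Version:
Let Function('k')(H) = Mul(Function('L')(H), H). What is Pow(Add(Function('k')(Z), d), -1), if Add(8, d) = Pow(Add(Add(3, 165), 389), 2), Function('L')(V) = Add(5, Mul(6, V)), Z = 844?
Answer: Rational(1, 4588477) ≈ 2.1794e-7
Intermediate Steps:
d = 310241 (d = Add(-8, Pow(Add(Add(3, 165), 389), 2)) = Add(-8, Pow(Add(168, 389), 2)) = Add(-8, Pow(557, 2)) = Add(-8, 310249) = 310241)
Function('k')(H) = Mul(H, Add(5, Mul(6, H))) (Function('k')(H) = Mul(Add(5, Mul(6, H)), H) = Mul(H, Add(5, Mul(6, H))))
Pow(Add(Function('k')(Z), d), -1) = Pow(Add(Mul(844, Add(5, Mul(6, 844))), 310241), -1) = Pow(Add(Mul(844, Add(5, 5064)), 310241), -1) = Pow(Add(Mul(844, 5069), 310241), -1) = Pow(Add(4278236, 310241), -1) = Pow(4588477, -1) = Rational(1, 4588477)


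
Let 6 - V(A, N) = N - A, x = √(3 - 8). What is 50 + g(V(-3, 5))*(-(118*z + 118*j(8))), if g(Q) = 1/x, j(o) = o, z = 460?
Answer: 50 + 55224*I*√5/5 ≈ 50.0 + 24697.0*I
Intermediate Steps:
x = I*√5 (x = √(-5) = I*√5 ≈ 2.2361*I)
V(A, N) = 6 + A - N (V(A, N) = 6 - (N - A) = 6 + (A - N) = 6 + A - N)
g(Q) = -I*√5/5 (g(Q) = 1/(I*√5) = -I*√5/5)
50 + g(V(-3, 5))*(-(118*z + 118*j(8))) = 50 + (-I*√5/5)*(-118/(1/(460 + 8))) = 50 + (-I*√5/5)*(-118/(1/468)) = 50 + (-I*√5/5)*(-118/1/468) = 50 + (-I*√5/5)*(-118*468) = 50 - I*√5/5*(-55224) = 50 + 55224*I*√5/5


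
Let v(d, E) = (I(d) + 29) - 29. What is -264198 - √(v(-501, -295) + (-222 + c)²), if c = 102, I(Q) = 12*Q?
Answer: -264198 - 6*√233 ≈ -2.6429e+5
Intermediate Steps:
v(d, E) = 12*d (v(d, E) = (12*d + 29) - 29 = (29 + 12*d) - 29 = 12*d)
-264198 - √(v(-501, -295) + (-222 + c)²) = -264198 - √(12*(-501) + (-222 + 102)²) = -264198 - √(-6012 + (-120)²) = -264198 - √(-6012 + 14400) = -264198 - √8388 = -264198 - 6*√233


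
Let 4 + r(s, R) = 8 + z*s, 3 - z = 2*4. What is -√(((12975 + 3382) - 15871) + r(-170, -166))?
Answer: -2*√335 ≈ -36.606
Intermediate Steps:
z = -5 (z = 3 - 2*4 = 3 - 1*8 = 3 - 8 = -5)
r(s, R) = 4 - 5*s (r(s, R) = -4 + (8 - 5*s) = 4 - 5*s)
-√(((12975 + 3382) - 15871) + r(-170, -166)) = -√(((12975 + 3382) - 15871) + (4 - 5*(-170))) = -√((16357 - 15871) + (4 + 850)) = -√(486 + 854) = -√1340 = -2*√335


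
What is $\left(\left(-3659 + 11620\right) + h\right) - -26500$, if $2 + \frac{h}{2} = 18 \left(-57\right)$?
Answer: $32405$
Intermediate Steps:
$h = -2056$ ($h = -4 + 2 \cdot 18 \left(-57\right) = -4 + 2 \left(-1026\right) = -4 - 2052 = -2056$)
$\left(\left(-3659 + 11620\right) + h\right) - -26500 = \left(\left(-3659 + 11620\right) - 2056\right) - -26500 = \left(7961 - 2056\right) + 26500 = 5905 + 26500 = 32405$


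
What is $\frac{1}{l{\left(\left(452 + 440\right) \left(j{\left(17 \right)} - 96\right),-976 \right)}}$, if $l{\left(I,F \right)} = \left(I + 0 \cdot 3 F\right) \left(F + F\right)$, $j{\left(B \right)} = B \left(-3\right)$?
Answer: $\frac{1}{255954048} \approx 3.9069 \cdot 10^{-9}$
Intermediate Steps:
$j{\left(B \right)} = - 3 B$
$l{\left(I,F \right)} = 2 F I$ ($l{\left(I,F \right)} = \left(I + 0 F\right) 2 F = \left(I + 0\right) 2 F = I 2 F = 2 F I$)
$\frac{1}{l{\left(\left(452 + 440\right) \left(j{\left(17 \right)} - 96\right),-976 \right)}} = \frac{1}{2 \left(-976\right) \left(452 + 440\right) \left(\left(-3\right) 17 - 96\right)} = \frac{1}{2 \left(-976\right) 892 \left(-51 - 96\right)} = \frac{1}{2 \left(-976\right) 892 \left(-147\right)} = \frac{1}{2 \left(-976\right) \left(-131124\right)} = \frac{1}{255954048}$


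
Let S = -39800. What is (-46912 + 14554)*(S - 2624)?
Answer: 1372755792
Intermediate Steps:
(-46912 + 14554)*(S - 2624) = (-46912 + 14554)*(-39800 - 2624) = -32358*(-42424) = 1372755792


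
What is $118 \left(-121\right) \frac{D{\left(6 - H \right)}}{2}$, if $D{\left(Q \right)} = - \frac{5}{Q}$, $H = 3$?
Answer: $\frac{35695}{3} \approx 11898.0$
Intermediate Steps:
$118 \left(-121\right) \frac{D{\left(6 - H \right)}}{2} = 118 \left(-121\right) \frac{\left(-5\right) \frac{1}{6 - 3}}{2} = - 14278 \frac{\left(-5\right) \frac{1}{6 - 3}}{2} = - 14278 \frac{\left(-5\right) \frac{1}{3}}{2} = - 14278 \cdot \frac{1}{2} \left(- \frac{5}{3}\right) = \left(-14278\right) \left(- \frac{5}{6}\right) = \frac{35695}{3}$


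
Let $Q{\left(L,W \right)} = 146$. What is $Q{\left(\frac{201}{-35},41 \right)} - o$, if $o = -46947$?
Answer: $47093$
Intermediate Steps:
$Q{\left(\frac{201}{-35},41 \right)} - o = 146 - -46947 = 146 + 46947 = 47093$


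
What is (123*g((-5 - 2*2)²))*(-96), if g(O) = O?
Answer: -956448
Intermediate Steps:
(123*g((-5 - 2*2)²))*(-96) = (123*(-5 - 2*2)²)*(-96) = (123*(-5 - 4)²)*(-96) = (123*(-9)²)*(-96) = (123*81)*(-96) = 9963*(-96) = -956448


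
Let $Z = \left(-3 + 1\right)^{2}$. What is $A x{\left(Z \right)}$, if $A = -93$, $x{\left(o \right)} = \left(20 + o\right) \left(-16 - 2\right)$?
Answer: $40176$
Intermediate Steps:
$Z = 4$ ($Z = \left(-2\right)^{2} = 4$)
$x{\left(o \right)} = -360 - 18 o$ ($x{\left(o \right)} = \left(20 + o\right) \left(-18\right) = -360 - 18 o$)
$A x{\left(Z \right)} = - 93 \left(-360 - 72\right) = \left(-93\right) \left(-432\right) = 40176$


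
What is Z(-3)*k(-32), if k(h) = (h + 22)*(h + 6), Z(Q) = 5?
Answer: 1300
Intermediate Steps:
k(h) = (6 + h)*(22 + h) (k(h) = (22 + h)*(6 + h) = (6 + h)*(22 + h))
Z(-3)*k(-32) = 5*(132 + (-32)**2 + 28*(-32)) = 5*(132 + 1024 - 896) = 5*260 = 1300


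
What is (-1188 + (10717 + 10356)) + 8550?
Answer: 28435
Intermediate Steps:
(-1188 + (10717 + 10356)) + 8550 = (-1188 + 21073) + 8550 = 19885 + 8550 = 28435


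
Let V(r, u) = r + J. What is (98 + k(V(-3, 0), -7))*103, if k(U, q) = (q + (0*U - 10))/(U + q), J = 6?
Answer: 42127/4 ≈ 10532.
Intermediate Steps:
V(r, u) = 6 + r (V(r, u) = r + 6 = 6 + r)
k(U, q) = (-10 + q)/(U + q) (k(U, q) = (q + (0 - 10))/(U + q) = (q - 10)/(U + q) = (-10 + q)/(U + q))
(98 + k(V(-3, 0), -7))*103 = (98 + (-10 - 7)/((6 - 3) - 7))*103 = (98 - 17/(3 - 7))*103 = (98 - 17/(-4))*103 = (98 - 1/4*(-17))*103 = (98 + 17/4)*103 = (409/4)*103 = 42127/4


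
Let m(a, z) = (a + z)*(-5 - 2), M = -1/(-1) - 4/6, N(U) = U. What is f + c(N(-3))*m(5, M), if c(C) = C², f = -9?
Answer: -345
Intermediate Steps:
M = ⅓ (M = -1*(-1) - 4*⅙ = 1 - ⅔ = ⅓ ≈ 0.33333)
m(a, z) = -7*a - 7*z (m(a, z) = (a + z)*(-7) = -7*a - 7*z)
f + c(N(-3))*m(5, M) = -9 + (-3)²*(-7*5 - 7*⅓) = -9 + 9*(-35 - 7/3) = -9 + 9*(-112/3) = -9 - 336 = -345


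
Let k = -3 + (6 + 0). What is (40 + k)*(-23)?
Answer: -989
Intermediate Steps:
k = 3 (k = -3 + 6 = 3)
(40 + k)*(-23) = (40 + 3)*(-23) = 43*(-23) = -989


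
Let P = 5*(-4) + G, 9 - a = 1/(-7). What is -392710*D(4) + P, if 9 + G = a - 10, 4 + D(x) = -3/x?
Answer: 26114797/14 ≈ 1.8653e+6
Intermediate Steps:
a = 64/7 (a = 9 - 1/(-7) = 9 - 1*(-1/7) = 9 + 1/7 = 64/7 ≈ 9.1429)
D(x) = -4 - 3/x
G = -69/7 (G = -9 + (64/7 - 10) = -9 - 6/7 = -69/7 ≈ -9.8571)
P = -209/7 (P = 5*(-4) - 69/7 = -20 - 69/7 = -209/7 ≈ -29.857)
-392710*D(4) + P = -392710*(-4 - 3/4) - 209/7 = -392710*(-19)/4 - 209/7 = -865*(-4313/2) - 209/7 = 3730745/2 - 209/7 = 26114797/14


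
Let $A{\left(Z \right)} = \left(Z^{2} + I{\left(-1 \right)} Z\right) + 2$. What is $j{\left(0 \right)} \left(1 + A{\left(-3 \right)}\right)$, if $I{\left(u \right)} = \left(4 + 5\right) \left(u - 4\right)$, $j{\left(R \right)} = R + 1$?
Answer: $147$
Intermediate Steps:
$j{\left(R \right)} = 1 + R$
$I{\left(u \right)} = -36 + 9 u$ ($I{\left(u \right)} = 9 \left(-4 + u\right) = -36 + 9 u$)
$A{\left(Z \right)} = 2 + Z^{2} - 45 Z$ ($A{\left(Z \right)} = \left(Z^{2} + \left(-36 + 9 \left(-1\right)\right) Z\right) + 2 = \left(Z^{2} + \left(-36 - 9\right) Z\right) + 2 = \left(Z^{2} - 45 Z\right) + 2 = 2 + Z^{2} - 45 Z$)
$j{\left(0 \right)} \left(1 + A{\left(-3 \right)}\right) = \left(1 + 0\right) \left(1 + \left(2 + \left(-3\right)^{2} - -135\right)\right) = 1 \left(1 + \left(2 + 9 + 135\right)\right) = 1 \left(1 + 146\right) = 1 \cdot 147 = 147$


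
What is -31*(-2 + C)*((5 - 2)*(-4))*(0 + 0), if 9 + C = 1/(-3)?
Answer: 0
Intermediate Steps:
C = -28/3 (C = -9 + 1/(-3) = -9 - ⅓ = -28/3 ≈ -9.3333)
-31*(-2 + C)*((5 - 2)*(-4))*(0 + 0) = -31*(-2 - 28/3)*((5 - 2)*(-4))*(0 + 0) = -31*(-34*(-4))*0 = -31*(-34/3*(-12))*0 = -4216*0 = -31*0 = 0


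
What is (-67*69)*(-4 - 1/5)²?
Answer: -2038743/25 ≈ -81550.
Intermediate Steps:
(-67*69)*(-4 - 1/5)² = -4623*(-4 - 1*⅕)² = -4623*(-4 - ⅕)² = -4623*(-21/5)² = -4623*441/25 = -2038743/25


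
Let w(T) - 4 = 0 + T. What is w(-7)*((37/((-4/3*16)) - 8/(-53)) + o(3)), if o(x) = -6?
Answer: 77169/3392 ≈ 22.750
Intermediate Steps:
w(T) = 4 + T (w(T) = 4 + (0 + T) = 4 + T)
w(-7)*((37/((-4/3*16)) - 8/(-53)) + o(3)) = (4 - 7)*((37/((-4/3*16)) - 8/(-53)) - 6) = -3*((37/((-4*1/3*16)) - 8*(-1/53)) - 6) = -3*((37/((-4/3*16)) + 8/53) - 6) = -3*((37/(-64/3) + 8/53) - 6) = -3*((37*(-3/64) + 8/53) - 6) = -3*((-111/64 + 8/53) - 6) = -3*(-5371/3392 - 6) = -3*(-25723/3392) = 77169/3392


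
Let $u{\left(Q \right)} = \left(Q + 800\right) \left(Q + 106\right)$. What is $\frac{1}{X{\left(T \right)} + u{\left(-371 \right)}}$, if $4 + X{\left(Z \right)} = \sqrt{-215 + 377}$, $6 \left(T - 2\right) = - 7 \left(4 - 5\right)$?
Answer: $- \frac{113689}{12925188559} - \frac{9 \sqrt{2}}{12925188559} \approx -8.7969 \cdot 10^{-6}$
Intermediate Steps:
$u{\left(Q \right)} = \left(106 + Q\right) \left(800 + Q\right)$ ($u{\left(Q \right)} = \left(800 + Q\right) \left(106 + Q\right) = \left(106 + Q\right) \left(800 + Q\right)$)
$T = \frac{19}{6}$ ($T = 2 + \frac{\left(-7\right) \left(4 - 5\right)}{6} = 2 + \frac{\left(-7\right) \left(-1\right)}{6} = 2 + \frac{1}{6} \cdot 7 = 2 + \frac{7}{6} = \frac{19}{6} \approx 3.1667$)
$X{\left(Z \right)} = -4 + 9 \sqrt{2}$ ($X{\left(Z \right)} = -4 + \sqrt{-215 + 377} = -4 + \sqrt{162} = -4 + 9 \sqrt{2}$)
$\frac{1}{X{\left(T \right)} + u{\left(-371 \right)}} = \frac{1}{\left(-4 + 9 \sqrt{2}\right) + \left(84800 + \left(-371\right)^{2} + 906 \left(-371\right)\right)} = \frac{1}{\left(-4 + 9 \sqrt{2}\right) + \left(84800 + 137641 - 336126\right)} = \frac{1}{\left(-4 + 9 \sqrt{2}\right) - 113685} = \frac{1}{-113689 + 9 \sqrt{2}}$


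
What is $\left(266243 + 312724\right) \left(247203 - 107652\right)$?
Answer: $80795423817$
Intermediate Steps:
$\left(266243 + 312724\right) \left(247203 - 107652\right) = 578967 \left(247203 - 107652\right) = 578967 \cdot 139551 = 80795423817$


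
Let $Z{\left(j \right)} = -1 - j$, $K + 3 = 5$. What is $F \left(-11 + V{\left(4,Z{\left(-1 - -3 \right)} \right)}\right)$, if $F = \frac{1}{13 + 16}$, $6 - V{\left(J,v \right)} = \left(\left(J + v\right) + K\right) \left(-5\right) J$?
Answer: $\frac{55}{29} \approx 1.8966$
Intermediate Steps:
$K = 2$ ($K = -3 + 5 = 2$)
$V{\left(J,v \right)} = 6 - J \left(-10 - 5 J - 5 v\right)$ ($V{\left(J,v \right)} = 6 - \left(\left(J + v\right) + 2\right) \left(-5\right) J = 6 - \left(2 + J + v\right) \left(-5\right) J = 6 - \left(-10 - 5 J - 5 v\right) J = 6 - J \left(-10 - 5 J - 5 v\right)$)
$F = \frac{1}{29} \approx 0.034483$
$F \left(-11 + V{\left(4,Z{\left(-1 - -3 \right)} \right)}\right) = \frac{-11 + \left(6 + 5 \cdot 4^{2} + 10 \cdot 4 + 5 \cdot 4 \left(-1 - \left(-1 - -3\right)\right)\right)}{29} = \frac{-11 + \left(6 + 5 \cdot 16 + 40 + 5 \cdot 4 \left(-1 - \left(-1 + 3\right)\right)\right)}{29} = \frac{-11 + \left(6 + 80 + 40 + 5 \cdot 4 \left(-1 - 2\right)\right)}{29} = \frac{-11 + \left(6 + 80 + 40 + 5 \cdot 4 \left(-3\right)\right)}{29} = \frac{-11 + \left(6 + 80 + 40 - 60\right)}{29} = \frac{-11 + 66}{29} = \frac{1}{29} \cdot 55 = \frac{55}{29}$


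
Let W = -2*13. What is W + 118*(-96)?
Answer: -11354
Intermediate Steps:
W = -26
W + 118*(-96) = -26 + 118*(-96) = -26 - 11328 = -11354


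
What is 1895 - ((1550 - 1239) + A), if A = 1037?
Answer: 547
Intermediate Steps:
1895 - ((1550 - 1239) + A) = 1895 - ((1550 - 1239) + 1037) = 1895 - (311 + 1037) = 1895 - 1*1348 = 1895 - 1348 = 547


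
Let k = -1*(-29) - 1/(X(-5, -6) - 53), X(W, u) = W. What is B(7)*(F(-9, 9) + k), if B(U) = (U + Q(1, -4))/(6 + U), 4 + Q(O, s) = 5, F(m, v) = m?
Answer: 4644/377 ≈ 12.318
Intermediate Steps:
Q(O, s) = 1 (Q(O, s) = -4 + 5 = 1)
B(U) = (1 + U)/(6 + U) (B(U) = (U + 1)/(6 + U) = (1 + U)/(6 + U))
k = 1683/58 (k = -1*(-29) - 1/(-5 - 53) = 29 - 1/(-58) = 29 - 1*(-1/58) = 29 + 1/58 = 1683/58 ≈ 29.017)
B(7)*(F(-9, 9) + k) = ((1 + 7)/(6 + 7))*(-9 + 1683/58) = (8/13)*(1161/58) = 4644/377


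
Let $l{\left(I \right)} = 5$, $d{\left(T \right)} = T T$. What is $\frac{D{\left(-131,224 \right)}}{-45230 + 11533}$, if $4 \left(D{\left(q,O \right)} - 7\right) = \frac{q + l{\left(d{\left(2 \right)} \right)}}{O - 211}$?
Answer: $- \frac{119}{876122} \approx -0.00013583$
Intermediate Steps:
$d{\left(T \right)} = T^{2}$
$D{\left(q,O \right)} = 7 + \frac{5 + q}{4 \left(-211 + O\right)}$ ($D{\left(q,O \right)} = 7 + \frac{\left(q + 5\right) \frac{1}{O - 211}}{4} = 7 + \frac{\left(5 + q\right) \frac{1}{-211 + O}}{4} = 7 + \frac{\frac{1}{-211 + O} \left(5 + q\right)}{4} = 7 + \frac{5 + q}{4 \left(-211 + O\right)}$)
$\frac{D{\left(-131,224 \right)}}{-45230 + 11533} = \frac{\frac{1}{4} \frac{1}{-211 + 224} \left(-5903 - 131 + 28 \cdot 224\right)}{-45230 + 11533} = \frac{\frac{1}{4} \cdot \frac{1}{13} \left(-5903 - 131 + 6272\right)}{-33697} = \frac{1}{4} \cdot \frac{1}{13} \cdot 238 \left(- \frac{1}{33697}\right) = \frac{119}{26} \left(- \frac{1}{33697}\right) = - \frac{119}{876122}$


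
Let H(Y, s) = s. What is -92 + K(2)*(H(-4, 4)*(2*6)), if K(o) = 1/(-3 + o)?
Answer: -140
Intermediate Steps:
-92 + K(2)*(H(-4, 4)*(2*6)) = -92 + (4*(2*6))/(-3 + 2) = -92 + (4*12)/(-1) = -92 - 1*48 = -92 - 48 = -140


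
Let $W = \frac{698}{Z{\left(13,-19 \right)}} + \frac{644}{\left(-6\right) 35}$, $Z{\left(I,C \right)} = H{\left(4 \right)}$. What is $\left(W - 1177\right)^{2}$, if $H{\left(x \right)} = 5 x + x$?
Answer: $\frac{4769145481}{3600} \approx 1.3248 \cdot 10^{6}$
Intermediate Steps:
$H{\left(x \right)} = 6 x$
$Z{\left(I,C \right)} = 24$ ($Z{\left(I,C \right)} = 6 \cdot 4 = 24$)
$W = \frac{1561}{60}$ ($W = \frac{698}{24} + \frac{644}{\left(-6\right) 35} = 698 \cdot \frac{1}{24} + \frac{644}{-210} = \frac{349}{12} + 644 \left(- \frac{1}{210}\right) = \frac{349}{12} - \frac{46}{15} = \frac{1561}{60} \approx 26.017$)
$\left(W - 1177\right)^{2} = \left(\frac{1561}{60} - 1177\right)^{2} = \left(- \frac{69059}{60}\right)^{2} = \frac{4769145481}{3600}$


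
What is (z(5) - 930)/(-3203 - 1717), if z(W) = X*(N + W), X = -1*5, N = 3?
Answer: 97/492 ≈ 0.19715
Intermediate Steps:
X = -5
z(W) = -15 - 5*W (z(W) = -5*(3 + W) = -15 - 5*W)
(z(5) - 930)/(-3203 - 1717) = ((-15 - 5*5) - 930)/(-3203 - 1717) = ((-15 - 25) - 930)/(-4920) = (-40 - 930)*(-1/4920) = -970*(-1/4920) = 97/492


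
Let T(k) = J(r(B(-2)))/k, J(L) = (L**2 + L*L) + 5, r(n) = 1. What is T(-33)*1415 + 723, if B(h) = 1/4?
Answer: 13954/33 ≈ 422.85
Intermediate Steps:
B(h) = 1/4 (B(h) = 1*(1/4) = 1/4)
J(L) = 5 + 2*L**2 (J(L) = (L**2 + L**2) + 5 = 2*L**2 + 5 = 5 + 2*L**2)
T(k) = 7/k (T(k) = (5 + 2*1**2)/k = (5 + 2*1)/k = (5 + 2)/k = 7/k)
T(-33)*1415 + 723 = (7/(-33))*1415 + 723 = (7*(-1/33))*1415 + 723 = -7/33*1415 + 723 = -9905/33 + 723 = 13954/33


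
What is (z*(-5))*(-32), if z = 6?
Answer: 960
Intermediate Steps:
(z*(-5))*(-32) = (6*(-5))*(-32) = -30*(-32) = 960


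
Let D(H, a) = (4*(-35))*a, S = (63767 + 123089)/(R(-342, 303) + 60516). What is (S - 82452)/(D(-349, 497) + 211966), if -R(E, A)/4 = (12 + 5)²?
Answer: -611770483/1056504120 ≈ -0.57905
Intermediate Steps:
R(E, A) = -1156 (R(E, A) = -4*(12 + 5)² = -4*17² = -4*289 = -1156)
S = 23357/7420 (S = (63767 + 123089)/(-1156 + 60516) = 186856/59360 = 186856*(1/59360) = 23357/7420 ≈ 3.1478)
D(H, a) = -140*a
(S - 82452)/(D(-349, 497) + 211966) = (23357/7420 - 82452)/(-140*497 + 211966) = -611770483/(7420*(-69580 + 211966)) = -611770483/7420/142386 = -611770483/7420*1/142386 = -611770483/1056504120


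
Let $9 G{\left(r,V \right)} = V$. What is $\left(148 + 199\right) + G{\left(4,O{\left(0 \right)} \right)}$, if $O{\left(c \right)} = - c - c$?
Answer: $347$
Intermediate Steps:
$O{\left(c \right)} = - 2 c$
$G{\left(r,V \right)} = \frac{V}{9}$
$\left(148 + 199\right) + G{\left(4,O{\left(0 \right)} \right)} = \left(148 + 199\right) + \frac{\left(-2\right) 0}{9} = 347 + \frac{1}{9} \cdot 0 = 347 + 0 = 347$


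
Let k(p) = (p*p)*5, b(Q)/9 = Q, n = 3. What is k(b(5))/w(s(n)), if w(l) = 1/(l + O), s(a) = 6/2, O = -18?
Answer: -151875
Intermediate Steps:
b(Q) = 9*Q
s(a) = 3 (s(a) = 6*(½) = 3)
k(p) = 5*p² (k(p) = p²*5 = 5*p²)
w(l) = 1/(-18 + l) (w(l) = 1/(l - 18) = 1/(-18 + l))
k(b(5))/w(s(n)) = (5*(9*5)²)/(1/(-18 + 3)) = (5*45²)/(1/(-15)) = (5*2025)/(-1/15) = 10125*(-15) = -151875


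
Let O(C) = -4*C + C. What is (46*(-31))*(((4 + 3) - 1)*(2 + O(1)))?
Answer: 8556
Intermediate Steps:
O(C) = -3*C
(46*(-31))*(((4 + 3) - 1)*(2 + O(1))) = (46*(-31))*(((4 + 3) - 1)*(2 - 3*1)) = -1426*(7 - 1)*(2 - 3) = -8556*(-1) = -1426*(-6) = 8556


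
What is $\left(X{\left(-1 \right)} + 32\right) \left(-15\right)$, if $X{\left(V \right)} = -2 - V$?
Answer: $-465$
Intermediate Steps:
$\left(X{\left(-1 \right)} + 32\right) \left(-15\right) = \left(\left(-2 - -1\right) + 32\right) \left(-15\right) = \left(\left(-2 + 1\right) + 32\right) \left(-15\right) = \left(-1 + 32\right) \left(-15\right) = 31 \left(-15\right) = -465$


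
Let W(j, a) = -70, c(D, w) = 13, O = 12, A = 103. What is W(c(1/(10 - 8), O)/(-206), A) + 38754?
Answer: 38684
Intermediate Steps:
W(c(1/(10 - 8), O)/(-206), A) + 38754 = -70 + 38754 = 38684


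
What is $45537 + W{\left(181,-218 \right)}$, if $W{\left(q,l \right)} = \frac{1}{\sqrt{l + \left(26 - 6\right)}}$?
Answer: $45537 - \frac{i \sqrt{22}}{66} \approx 45537.0 - 0.071067 i$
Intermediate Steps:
$W{\left(q,l \right)} = \frac{1}{\sqrt{20 + l}}$ ($W{\left(q,l \right)} = \frac{1}{\sqrt{l + 20}} = \frac{1}{\sqrt{20 + l}}$)
$45537 + W{\left(181,-218 \right)} = 45537 + \frac{1}{\sqrt{20 - 218}} = 45537 + \frac{1}{\sqrt{-198}} = 45537 - \frac{i \sqrt{22}}{66}$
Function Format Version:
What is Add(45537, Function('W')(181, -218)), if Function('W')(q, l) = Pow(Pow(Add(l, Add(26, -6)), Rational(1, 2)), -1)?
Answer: Add(45537, Mul(Rational(-1, 66), I, Pow(22, Rational(1, 2)))) ≈ Add(45537., Mul(-0.071067, I))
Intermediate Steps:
Function('W')(q, l) = Pow(Add(20, l), Rational(-1, 2)) (Function('W')(q, l) = Pow(Pow(Add(l, 20), Rational(1, 2)), -1) = Pow(Pow(Add(20, l), Rational(1, 2)), -1) = Pow(Add(20, l), Rational(-1, 2)))
Add(45537, Function('W')(181, -218)) = Add(45537, Pow(Add(20, -218), Rational(-1, 2))) = Add(45537, Pow(-198, Rational(-1, 2))) = Add(45537, Mul(Rational(-1, 66), I, Pow(22, Rational(1, 2))))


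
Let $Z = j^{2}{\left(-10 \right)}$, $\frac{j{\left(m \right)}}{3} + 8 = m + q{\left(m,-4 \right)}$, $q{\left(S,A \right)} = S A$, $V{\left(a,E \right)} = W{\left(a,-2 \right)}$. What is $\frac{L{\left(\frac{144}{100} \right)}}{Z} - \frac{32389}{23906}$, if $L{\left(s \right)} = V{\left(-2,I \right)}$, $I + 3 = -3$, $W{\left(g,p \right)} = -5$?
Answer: $- \frac{70603007}{52067268} \approx -1.356$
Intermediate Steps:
$I = -6$ ($I = -3 - 3 = -6$)
$V{\left(a,E \right)} = -5$
$q{\left(S,A \right)} = A S$
$L{\left(s \right)} = -5$
$j{\left(m \right)} = -24 - 9 m$ ($j{\left(m \right)} = -24 + 3 \left(m - 4 m\right) = -24 + 3 \left(- 3 m\right) = -24 - 9 m$)
$Z = 4356$ ($Z = \left(-24 - -90\right)^{2} = \left(-24 + 90\right)^{2} = 66^{2} = 4356$)
$\frac{L{\left(\frac{144}{100} \right)}}{Z} - \frac{32389}{23906} = - \frac{5}{4356} - \frac{32389}{23906} = - \frac{70603007}{52067268}$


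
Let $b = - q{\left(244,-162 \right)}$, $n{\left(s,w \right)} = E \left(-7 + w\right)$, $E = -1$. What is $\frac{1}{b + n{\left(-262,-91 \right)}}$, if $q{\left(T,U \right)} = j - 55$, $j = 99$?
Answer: $\frac{1}{54} \approx 0.018519$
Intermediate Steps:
$n{\left(s,w \right)} = 7 - w$ ($n{\left(s,w \right)} = - (-7 + w) = 7 - w$)
$q{\left(T,U \right)} = 44$ ($q{\left(T,U \right)} = 99 - 55 = 44$)
$b = -44$ ($b = \left(-1\right) 44 = -44$)
$\frac{1}{b + n{\left(-262,-91 \right)}} = \frac{1}{-44 + \left(7 - -91\right)} = \frac{1}{-44 + \left(7 + 91\right)} = \frac{1}{-44 + 98} = \frac{1}{54}$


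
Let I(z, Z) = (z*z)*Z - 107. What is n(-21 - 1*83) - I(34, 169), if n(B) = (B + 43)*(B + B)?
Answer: -182569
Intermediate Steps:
I(z, Z) = -107 + Z*z**2 (I(z, Z) = z**2*Z - 107 = Z*z**2 - 107 = -107 + Z*z**2)
n(B) = 2*B*(43 + B) (n(B) = (43 + B)*(2*B) = 2*B*(43 + B))
n(-21 - 1*83) - I(34, 169) = 2*(-21 - 1*83)*(43 + (-21 - 1*83)) - (-107 + 169*34**2) = 2*(-21 - 83)*(43 + (-21 - 83)) - (-107 + 169*1156) = 2*(-104)*(43 - 104) - (-107 + 195364) = 2*(-104)*(-61) - 1*195257 = 12688 - 195257 = -182569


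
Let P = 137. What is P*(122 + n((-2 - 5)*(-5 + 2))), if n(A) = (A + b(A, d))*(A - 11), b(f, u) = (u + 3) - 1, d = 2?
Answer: 50964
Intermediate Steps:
b(f, u) = 2 + u (b(f, u) = (3 + u) - 1 = 2 + u)
n(A) = (-11 + A)*(4 + A) (n(A) = (A + (2 + 2))*(A - 11) = (A + 4)*(-11 + A) = (4 + A)*(-11 + A) = (-11 + A)*(4 + A))
P*(122 + n((-2 - 5)*(-5 + 2))) = 137*(122 + (-44 + ((-2 - 5)*(-5 + 2))² - 7*(-2 - 5)*(-5 + 2))) = 137*(122 + (-44 + (-7*(-3))² - (-49)*(-3))) = 137*(122 + (-44 + 21² - 7*21)) = 137*(122 + (-44 + 441 - 147)) = 137*(122 + 250) = 137*372 = 50964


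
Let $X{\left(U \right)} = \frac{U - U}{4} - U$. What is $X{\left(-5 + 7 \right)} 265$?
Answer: $-530$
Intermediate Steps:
$X{\left(U \right)} = - U$ ($X{\left(U \right)} = 0 \cdot \frac{1}{4} - U = 0 - U = - U$)
$X{\left(-5 + 7 \right)} 265 = - (-5 + 7) 265 = \left(-1\right) 2 \cdot 265 = \left(-2\right) 265 = -530$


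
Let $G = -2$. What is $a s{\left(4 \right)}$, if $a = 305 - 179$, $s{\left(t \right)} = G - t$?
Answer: $-756$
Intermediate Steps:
$s{\left(t \right)} = -2 - t$
$a = 126$
$a s{\left(4 \right)} = 126 \left(-2 - 4\right) = 126 \left(-6\right) = -756$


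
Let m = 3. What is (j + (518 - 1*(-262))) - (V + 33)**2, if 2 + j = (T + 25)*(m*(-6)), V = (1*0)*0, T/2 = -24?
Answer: 103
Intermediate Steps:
T = -48 (T = 2*(-24) = -48)
V = 0 (V = 0*0 = 0)
j = 412 (j = -2 + (-48 + 25)*(3*(-6)) = -2 - 23*(-18) = -2 + 414 = 412)
(j + (518 - 1*(-262))) - (V + 33)**2 = (412 + (518 - 1*(-262))) - (0 + 33)**2 = (412 + (518 + 262)) - 1*33**2 = (412 + 780) - 1*1089 = 1192 - 1089 = 103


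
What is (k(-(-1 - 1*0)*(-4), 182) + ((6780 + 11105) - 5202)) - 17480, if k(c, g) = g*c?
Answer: -5525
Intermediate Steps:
k(c, g) = c*g
(k(-(-1 - 1*0)*(-4), 182) + ((6780 + 11105) - 5202)) - 17480 = ((-(-1 - 1*0)*(-4))*182 + ((6780 + 11105) - 5202)) - 17480 = ((-(-1 + 0)*(-4))*182 + (17885 - 5202)) - 17480 = ((-1*(-1)*(-4))*182 + 12683) - 17480 = ((1*(-4))*182 + 12683) - 17480 = (-4*182 + 12683) - 17480 = (-728 + 12683) - 17480 = 11955 - 17480 = -5525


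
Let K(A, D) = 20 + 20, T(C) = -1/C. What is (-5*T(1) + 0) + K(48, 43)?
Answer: 45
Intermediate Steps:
K(A, D) = 40
(-5*T(1) + 0) + K(48, 43) = (-(-5)/1 + 0) + 40 = (-(-5) + 0) + 40 = (-5*(-1) + 0) + 40 = (5 + 0) + 40 = 5 + 40 = 45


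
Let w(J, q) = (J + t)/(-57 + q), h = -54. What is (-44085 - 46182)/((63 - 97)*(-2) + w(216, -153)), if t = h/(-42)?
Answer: -44230830/32813 ≈ -1348.0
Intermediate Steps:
t = 9/7 (t = -54/(-42) = -54*(-1/42) = 9/7 ≈ 1.2857)
w(J, q) = (9/7 + J)/(-57 + q) (w(J, q) = (J + 9/7)/(-57 + q) = (9/7 + J)/(-57 + q))
(-44085 - 46182)/((63 - 97)*(-2) + w(216, -153)) = (-44085 - 46182)/((63 - 97)*(-2) + (9/7 + 216)/(-57 - 153)) = -90267/(-34*(-2) + (1521/7)/(-210)) = -90267/(68 - 1/210*1521/7) = -90267/(68 - 507/490) = -90267/32813/490 = -90267*490/32813 = -44230830/32813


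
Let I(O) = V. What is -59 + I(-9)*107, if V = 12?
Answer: 1225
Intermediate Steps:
I(O) = 12
-59 + I(-9)*107 = -59 + 12*107 = -59 + 1284 = 1225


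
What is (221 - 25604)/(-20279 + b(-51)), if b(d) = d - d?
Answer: 25383/20279 ≈ 1.2517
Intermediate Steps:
b(d) = 0
(221 - 25604)/(-20279 + b(-51)) = (221 - 25604)/(-20279 + 0) = -25383/(-20279) = -25383*(-1/20279) = 25383/20279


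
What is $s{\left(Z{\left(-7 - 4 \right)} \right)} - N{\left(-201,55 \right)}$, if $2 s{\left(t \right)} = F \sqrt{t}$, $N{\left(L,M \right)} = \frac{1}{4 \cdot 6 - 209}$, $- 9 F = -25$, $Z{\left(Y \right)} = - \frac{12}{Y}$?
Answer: $\frac{1}{185} + \frac{25 \sqrt{33}}{99} \approx 1.4561$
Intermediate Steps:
$F = \frac{25}{9}$ ($F = \left(- \frac{1}{9}\right) \left(-25\right) = \frac{25}{9} \approx 2.7778$)
$N{\left(L,M \right)} = - \frac{1}{185}$ ($N{\left(L,M \right)} = \frac{1}{24 - 209} = \frac{1}{-185} = - \frac{1}{185}$)
$s{\left(t \right)} = \frac{25 \sqrt{t}}{18}$ ($s{\left(t \right)} = \frac{\frac{25}{9} \sqrt{t}}{2} = \frac{25 \sqrt{t}}{18}$)
$s{\left(Z{\left(-7 - 4 \right)} \right)} - N{\left(-201,55 \right)} = \frac{25 \sqrt{- \frac{12}{-7 - 4}}}{18} - - \frac{1}{185} = \frac{25 \sqrt{- \frac{12}{-7 - 4}}}{18} + \frac{1}{185} = \frac{25 \sqrt{- \frac{12}{-11}}}{18} + \frac{1}{185} = \frac{25 \sqrt{\left(-12\right) \left(- \frac{1}{11}\right)}}{18} + \frac{1}{185} = \frac{25 \sqrt{\frac{12}{11}}}{18} + \frac{1}{185} = \frac{25 \frac{2 \sqrt{33}}{11}}{18} + \frac{1}{185} = \frac{25 \sqrt{33}}{99} + \frac{1}{185} = \frac{1}{185} + \frac{25 \sqrt{33}}{99}$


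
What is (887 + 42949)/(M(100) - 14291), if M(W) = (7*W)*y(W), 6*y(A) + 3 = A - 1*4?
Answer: -14612/1147 ≈ -12.739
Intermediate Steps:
y(A) = -7/6 + A/6 (y(A) = -1/2 + (A - 1*4)/6 = -1/2 + (A - 4)/6 = -1/2 + (-4 + A)/6 = -1/2 + (-2/3 + A/6) = -7/6 + A/6)
M(W) = 7*W*(-7/6 + W/6) (M(W) = (7*W)*(-7/6 + W/6) = 7*W*(-7/6 + W/6))
(887 + 42949)/(M(100) - 14291) = (887 + 42949)/((7/6)*100*(-7 + 100) - 14291) = 43836/((7/6)*100*93 - 14291) = 43836/(10850 - 14291) = 43836/(-3441) = 43836*(-1/3441) = -14612/1147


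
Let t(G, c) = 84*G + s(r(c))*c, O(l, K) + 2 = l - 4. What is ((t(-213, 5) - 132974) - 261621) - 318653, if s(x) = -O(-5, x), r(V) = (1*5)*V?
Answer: -731085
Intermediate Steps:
O(l, K) = -6 + l (O(l, K) = -2 + (l - 4) = -2 + (-4 + l) = -6 + l)
r(V) = 5*V
s(x) = 11 (s(x) = -(-6 - 5) = -1*(-11) = 11)
t(G, c) = 11*c + 84*G (t(G, c) = 84*G + 11*c = 11*c + 84*G)
((t(-213, 5) - 132974) - 261621) - 318653 = (((11*5 + 84*(-213)) - 132974) - 261621) - 318653 = (((55 - 17892) - 132974) - 261621) - 318653 = ((-17837 - 132974) - 261621) - 318653 = (-150811 - 261621) - 318653 = -412432 - 318653 = -731085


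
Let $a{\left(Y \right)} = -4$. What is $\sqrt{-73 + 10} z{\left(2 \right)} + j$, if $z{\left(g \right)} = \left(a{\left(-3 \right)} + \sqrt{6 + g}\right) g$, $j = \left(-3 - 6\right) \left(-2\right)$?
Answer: $18 + 12 i \sqrt{7} \left(-2 + \sqrt{2}\right) \approx 18.0 - 18.598 i$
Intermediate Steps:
$j = 18$ ($j = \left(-9\right) \left(-2\right) = 18$)
$z{\left(g \right)} = g \left(-4 + \sqrt{6 + g}\right)$ ($z{\left(g \right)} = \left(-4 + \sqrt{6 + g}\right) g = g \left(-4 + \sqrt{6 + g}\right)$)
$\sqrt{-73 + 10} z{\left(2 \right)} + j = \sqrt{-73 + 10} \cdot 2 \left(-4 + \sqrt{6 + 2}\right) + 18 = \sqrt{-63} \cdot 2 \left(-4 + \sqrt{8}\right) + 18 = 3 i \sqrt{7} \cdot 2 \left(-4 + 2 \sqrt{2}\right) + 18 = 3 i \sqrt{7} \left(-8 + 4 \sqrt{2}\right) + 18 = 18 + 3 i \sqrt{7} \left(-8 + 4 \sqrt{2}\right)$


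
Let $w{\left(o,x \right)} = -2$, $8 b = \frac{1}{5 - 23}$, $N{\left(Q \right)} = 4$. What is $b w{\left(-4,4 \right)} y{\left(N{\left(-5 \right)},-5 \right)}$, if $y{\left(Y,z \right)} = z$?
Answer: $- \frac{5}{72} \approx -0.069444$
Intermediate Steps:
$b = - \frac{1}{144}$ ($b = \frac{1}{8 \left(5 - 23\right)} = \frac{1}{8 \left(-18\right)} = \frac{1}{8} \left(- \frac{1}{18}\right) = - \frac{1}{144} \approx -0.0069444$)
$b w{\left(-4,4 \right)} y{\left(N{\left(-5 \right)},-5 \right)} = \left(- \frac{1}{144}\right) \left(-2\right) \left(-5\right) = \frac{1}{72} \left(-5\right) = - \frac{5}{72}$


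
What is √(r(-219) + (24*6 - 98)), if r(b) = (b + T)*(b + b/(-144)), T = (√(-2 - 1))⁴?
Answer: 3*√81274/4 ≈ 213.81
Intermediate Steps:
T = 9 (T = (√(-3))⁴ = (I*√3)⁴ = 9)
r(b) = 143*b*(9 + b)/144 (r(b) = (b + 9)*(b + b/(-144)) = (9 + b)*(b + b*(-1/144)) = (9 + b)*(b - b/144) = (9 + b)*(143*b/144) = 143*b*(9 + b)/144)
√(r(-219) + (24*6 - 98)) = √((143/144)*(-219)*(9 - 219) + (24*6 - 98)) = √((143/144)*(-219)*(-210) + (144 - 98)) = √(365365/8 + 46) = √(365733/8) = 3*√81274/4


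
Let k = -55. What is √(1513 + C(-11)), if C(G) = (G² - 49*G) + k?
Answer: √2118 ≈ 46.022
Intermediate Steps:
C(G) = -55 + G² - 49*G (C(G) = (G² - 49*G) - 55 = -55 + G² - 49*G)
√(1513 + C(-11)) = √(1513 + (-55 + (-11)² - 49*(-11))) = √(1513 + (-55 + 121 + 539)) = √(1513 + 605) = √2118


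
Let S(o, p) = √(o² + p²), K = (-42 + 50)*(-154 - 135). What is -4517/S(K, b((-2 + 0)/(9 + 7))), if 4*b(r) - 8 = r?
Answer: -144544*√218945449/1094727245 ≈ -1.9537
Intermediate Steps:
b(r) = 2 + r/4
K = -2312 (K = 8*(-289) = -2312)
-4517/S(K, b((-2 + 0)/(9 + 7))) = -4517/√((-2312)² + (2 + ((-2 + 0)/(9 + 7))/4)²) = -4517/√(5345344 + (2 + (-2/16)/4)²) = -4517/√(5345344 + (2 + (-2*1/16)/4)²) = -4517/√(5345344 + (2 + (¼)*(-⅛))²) = -4517/√(5345344 + (2 - 1/32)²) = -4517/√(5345344 + (63/32)²) = -4517/√(5345344 + 3969/1024) = -4517*32*√218945449/1094727245 = -144544*√218945449/1094727245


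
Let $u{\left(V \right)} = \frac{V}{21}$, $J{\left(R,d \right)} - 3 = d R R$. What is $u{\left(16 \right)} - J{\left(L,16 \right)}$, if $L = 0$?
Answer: $- \frac{47}{21} \approx -2.2381$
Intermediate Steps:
$J{\left(R,d \right)} = 3 + d R^{2}$ ($J{\left(R,d \right)} = 3 + d R R = 3 + d R^{2}$)
$u{\left(V \right)} = \frac{V}{21}$ ($u{\left(V \right)} = V \frac{1}{21} = \frac{V}{21}$)
$u{\left(16 \right)} - J{\left(L,16 \right)} = \frac{1}{21} \cdot 16 - \left(3 + 16 \cdot 0^{2}\right) = \frac{16}{21} - \left(3 + 16 \cdot 0\right) = \frac{16}{21} - \left(3 + 0\right) = \frac{16}{21} - 3 = - \frac{47}{21}$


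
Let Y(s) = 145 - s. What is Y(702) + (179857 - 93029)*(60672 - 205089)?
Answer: -12539439833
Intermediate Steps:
Y(702) + (179857 - 93029)*(60672 - 205089) = (145 - 1*702) + (179857 - 93029)*(60672 - 205089) = (145 - 702) + 86828*(-144417) = -557 - 12539439276 = -12539439833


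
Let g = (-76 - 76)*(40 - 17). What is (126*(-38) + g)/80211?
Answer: -8284/80211 ≈ -0.10328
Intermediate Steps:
g = -3496 (g = -152*23 = -3496)
(126*(-38) + g)/80211 = (126*(-38) - 3496)/80211 = (-4788 - 3496)*(1/80211) = -8284*1/80211 = -8284/80211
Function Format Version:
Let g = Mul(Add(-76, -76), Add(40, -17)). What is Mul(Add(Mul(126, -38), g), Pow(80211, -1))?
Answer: Rational(-8284, 80211) ≈ -0.10328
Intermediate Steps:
g = -3496 (g = Mul(-152, 23) = -3496)
Mul(Add(Mul(126, -38), g), Pow(80211, -1)) = Mul(Add(Mul(126, -38), -3496), Pow(80211, -1)) = Mul(Add(-4788, -3496), Rational(1, 80211)) = Mul(-8284, Rational(1, 80211)) = Rational(-8284, 80211)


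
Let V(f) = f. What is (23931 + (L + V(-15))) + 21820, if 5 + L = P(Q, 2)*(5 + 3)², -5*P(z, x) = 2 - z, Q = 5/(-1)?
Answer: 228207/5 ≈ 45641.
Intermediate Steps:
Q = -5 (Q = 5*(-1) = -5)
P(z, x) = -⅖ + z/5 (P(z, x) = -(2 - z)/5 = -⅖ + z/5)
L = -473/5 (L = -5 + (-⅖ + (⅕)*(-5))*(5 + 3)² = -5 + (-⅖ - 1)*8² = -5 - 7/5*64 = -5 - 448/5 = -473/5 ≈ -94.600)
(23931 + (L + V(-15))) + 21820 = (23931 + (-473/5 - 15)) + 21820 = (23931 - 548/5) + 21820 = 119107/5 + 21820 = 228207/5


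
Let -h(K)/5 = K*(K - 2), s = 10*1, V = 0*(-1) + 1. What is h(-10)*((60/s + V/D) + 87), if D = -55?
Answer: -613680/11 ≈ -55789.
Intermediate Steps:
V = 1 (V = 0 + 1 = 1)
s = 10
h(K) = -5*K*(-2 + K) (h(K) = -5*K*(K - 2) = -5*K*(-2 + K))
h(-10)*((60/s + V/D) + 87) = (5*(-10)*(2 - 1*(-10)))*((60/10 + 1/(-55)) + 87) = (5*(-10)*(2 + 10))*((60*(⅒) + 1*(-1/55)) + 87) = (5*(-10)*12)*((6 - 1/55) + 87) = -600*(329/55 + 87) = -600*5114/55 = -613680/11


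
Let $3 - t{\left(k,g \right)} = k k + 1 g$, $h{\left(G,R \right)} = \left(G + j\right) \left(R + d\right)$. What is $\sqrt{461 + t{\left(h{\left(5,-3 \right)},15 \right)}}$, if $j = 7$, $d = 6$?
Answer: $11 i \sqrt{7} \approx 29.103 i$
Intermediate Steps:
$h{\left(G,R \right)} = \left(6 + R\right) \left(7 + G\right)$ ($h{\left(G,R \right)} = \left(G + 7\right) \left(R + 6\right) = \left(7 + G\right) \left(6 + R\right) = \left(6 + R\right) \left(7 + G\right)$)
$t{\left(k,g \right)} = 3 - g - k^{2}$ ($t{\left(k,g \right)} = 3 - \left(k k + 1 g\right) = 3 - \left(k^{2} + g\right) = 3 - \left(g + k^{2}\right) = 3 - g - k^{2}$)
$\sqrt{461 + t{\left(h{\left(5,-3 \right)},15 \right)}} = \sqrt{461 - \left(12 + \left(42 + 6 \cdot 5 + 7 \left(-3\right) + 5 \left(-3\right)\right)^{2}\right)} = \sqrt{461 - \left(12 + \left(42 + 30 - 21 - 15\right)^{2}\right)} = \sqrt{461 - 1308} = \sqrt{-847} = 11 i \sqrt{7}$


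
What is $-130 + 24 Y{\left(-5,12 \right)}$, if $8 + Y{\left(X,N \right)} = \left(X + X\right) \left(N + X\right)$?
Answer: $-2002$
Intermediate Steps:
$Y{\left(X,N \right)} = -8 + 2 X \left(N + X\right)$ ($Y{\left(X,N \right)} = -8 + \left(X + X\right) \left(N + X\right) = -8 + 2 X \left(N + X\right)$)
$-130 + 24 Y{\left(-5,12 \right)} = -130 + 24 \left(-8 + 2 \left(-5\right)^{2} + 2 \cdot 12 \left(-5\right)\right) = -130 + 24 \left(-8 + 2 \cdot 25 - 120\right) = -130 + 24 \left(-8 + 50 - 120\right) = -130 + 24 \left(-78\right) = -130 - 1872 = -2002$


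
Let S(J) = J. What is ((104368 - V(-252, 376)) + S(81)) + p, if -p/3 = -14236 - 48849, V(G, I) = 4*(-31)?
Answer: 293828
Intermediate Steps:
V(G, I) = -124
p = 189255 (p = -3*(-14236 - 48849) = -3*(-63085) = 189255)
((104368 - V(-252, 376)) + S(81)) + p = ((104368 - 1*(-124)) + 81) + 189255 = ((104368 + 124) + 81) + 189255 = (104492 + 81) + 189255 = 104573 + 189255 = 293828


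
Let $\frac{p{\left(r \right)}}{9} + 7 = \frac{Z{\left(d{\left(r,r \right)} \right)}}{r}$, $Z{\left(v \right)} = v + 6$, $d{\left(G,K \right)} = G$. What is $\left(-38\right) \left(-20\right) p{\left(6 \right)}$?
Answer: $-34200$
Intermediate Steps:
$Z{\left(v \right)} = 6 + v$
$p{\left(r \right)} = -63 + \frac{9 \left(6 + r\right)}{r}$ ($p{\left(r \right)} = -63 + 9 \frac{6 + r}{r} = -63 + \frac{9 \left(6 + r\right)}{r}$)
$\left(-38\right) \left(-20\right) p{\left(6 \right)} = \left(-38\right) \left(-20\right) \left(-54 + \frac{54}{6}\right) = 760 \left(-54 + 54 \cdot \frac{1}{6}\right) = 760 \left(-54 + 9\right) = 760 \left(-45\right) = -34200$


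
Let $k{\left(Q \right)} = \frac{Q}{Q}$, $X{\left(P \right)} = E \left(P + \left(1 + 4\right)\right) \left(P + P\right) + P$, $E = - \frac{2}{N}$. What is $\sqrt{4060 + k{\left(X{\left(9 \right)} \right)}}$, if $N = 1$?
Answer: $\sqrt{4061} \approx 63.726$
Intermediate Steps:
$E = -2$ ($E = - \frac{2}{1} = \left(-2\right) 1 = -2$)
$X{\left(P \right)} = P - 4 P \left(5 + P\right)$ ($X{\left(P \right)} = - 2 \left(P + \left(1 + 4\right)\right) \left(P + P\right) + P = - 2 \left(P + 5\right) 2 P + P = - 2 \left(5 + P\right) 2 P + P = - 2 \cdot 2 P \left(5 + P\right) + P = - 4 P \left(5 + P\right) + P = P - 4 P \left(5 + P\right)$)
$k{\left(Q \right)} = 1$
$\sqrt{4060 + k{\left(X{\left(9 \right)} \right)}} = \sqrt{4060 + 1} = \sqrt{4061}$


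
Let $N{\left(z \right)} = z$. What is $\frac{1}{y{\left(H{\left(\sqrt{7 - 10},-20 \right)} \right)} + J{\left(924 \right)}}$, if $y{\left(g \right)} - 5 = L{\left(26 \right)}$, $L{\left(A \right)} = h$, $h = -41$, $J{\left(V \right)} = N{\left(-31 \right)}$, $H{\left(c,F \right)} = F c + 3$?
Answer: $- \frac{1}{67} \approx -0.014925$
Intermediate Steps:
$H{\left(c,F \right)} = 3 + F c$
$J{\left(V \right)} = -31$
$L{\left(A \right)} = -41$
$y{\left(g \right)} = -36$ ($y{\left(g \right)} = 5 - 41 = -36$)
$\frac{1}{y{\left(H{\left(\sqrt{7 - 10},-20 \right)} \right)} + J{\left(924 \right)}} = \frac{1}{-36 - 31} = \frac{1}{-67} = - \frac{1}{67}$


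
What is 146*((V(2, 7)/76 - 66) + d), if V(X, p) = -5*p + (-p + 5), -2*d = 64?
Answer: -546405/38 ≈ -14379.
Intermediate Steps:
d = -32 (d = -1/2*64 = -32)
V(X, p) = 5 - 6*p (V(X, p) = -5*p + (5 - p) = 5 - 6*p)
146*((V(2, 7)/76 - 66) + d) = 146*(((5 - 6*7)/76 - 66) - 32) = 146*(((5 - 42)*(1/76) - 66) - 32) = 146*((-37*1/76 - 66) - 32) = 146*((-37/76 - 66) - 32) = 146*(-5053/76 - 32) = 146*(-7485/76) = -546405/38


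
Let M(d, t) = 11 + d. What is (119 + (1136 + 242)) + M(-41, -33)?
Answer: 1467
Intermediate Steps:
(119 + (1136 + 242)) + M(-41, -33) = (119 + (1136 + 242)) + (11 - 41) = (119 + 1378) - 30 = 1497 - 30 = 1467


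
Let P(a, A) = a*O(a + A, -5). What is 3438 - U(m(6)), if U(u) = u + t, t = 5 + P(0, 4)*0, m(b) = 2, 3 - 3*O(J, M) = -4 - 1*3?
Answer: 3431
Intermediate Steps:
O(J, M) = 10/3 (O(J, M) = 1 - (-4 - 1*3)/3 = 1 - (-4 - 3)/3 = 1 - ⅓*(-7) = 1 + 7/3 = 10/3)
P(a, A) = 10*a/3 (P(a, A) = a*(10/3) = 10*a/3)
t = 5 (t = 5 + ((10/3)*0)*0 = 5 + 0*0 = 5 + 0 = 5)
U(u) = 5 + u (U(u) = u + 5 = 5 + u)
3438 - U(m(6)) = 3438 - (5 + 2) = 3438 - 1*7 = 3438 - 7 = 3431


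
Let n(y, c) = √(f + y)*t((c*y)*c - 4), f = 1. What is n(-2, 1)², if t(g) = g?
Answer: -36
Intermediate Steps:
n(y, c) = √(1 + y)*(-4 + y*c²) (n(y, c) = √(1 + y)*((c*y)*c - 4) = √(1 + y)*(y*c² - 4) = √(1 + y)*(-4 + y*c²))
n(-2, 1)² = (√(1 - 2)*(-4 - 2*1²))² = (√(-1)*(-4 - 2*1))² = (I*(-4 - 2))² = (I*(-6))² = (-6*I)² = -36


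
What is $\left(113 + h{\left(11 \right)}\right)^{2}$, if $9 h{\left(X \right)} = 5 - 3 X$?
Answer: $\frac{978121}{81} \approx 12076.0$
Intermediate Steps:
$h{\left(X \right)} = \frac{5}{9} - \frac{X}{3}$ ($h{\left(X \right)} = \frac{5 - 3 X}{9} = \frac{5}{9} - \frac{X}{3}$)
$\left(113 + h{\left(11 \right)}\right)^{2} = \left(113 + \left(\frac{5}{9} - \frac{11}{3}\right)\right)^{2} = \left(113 - \frac{28}{9}\right)^{2} = \left(\frac{989}{9}\right)^{2} = \frac{978121}{81}$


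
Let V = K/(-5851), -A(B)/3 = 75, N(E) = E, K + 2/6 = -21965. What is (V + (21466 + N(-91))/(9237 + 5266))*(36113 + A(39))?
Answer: 47762803140944/254571159 ≈ 1.8762e+5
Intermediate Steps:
K = -65896/3 (K = -⅓ - 21965 = -65896/3 ≈ -21965.)
A(B) = -225 (A(B) = -3*75 = -225)
V = 65896/17553 (V = -65896/3/(-5851) = -65896/3*(-1/5851) = 65896/17553 ≈ 3.7541)
(V + (21466 + N(-91))/(9237 + 5266))*(36113 + A(39)) = (65896/17553 + (21466 - 91)/(9237 + 5266))*(36113 - 225) = (65896/17553 + 21375/14503)*35888 = (1330885063/254571159)*35888 = 47762803140944/254571159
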